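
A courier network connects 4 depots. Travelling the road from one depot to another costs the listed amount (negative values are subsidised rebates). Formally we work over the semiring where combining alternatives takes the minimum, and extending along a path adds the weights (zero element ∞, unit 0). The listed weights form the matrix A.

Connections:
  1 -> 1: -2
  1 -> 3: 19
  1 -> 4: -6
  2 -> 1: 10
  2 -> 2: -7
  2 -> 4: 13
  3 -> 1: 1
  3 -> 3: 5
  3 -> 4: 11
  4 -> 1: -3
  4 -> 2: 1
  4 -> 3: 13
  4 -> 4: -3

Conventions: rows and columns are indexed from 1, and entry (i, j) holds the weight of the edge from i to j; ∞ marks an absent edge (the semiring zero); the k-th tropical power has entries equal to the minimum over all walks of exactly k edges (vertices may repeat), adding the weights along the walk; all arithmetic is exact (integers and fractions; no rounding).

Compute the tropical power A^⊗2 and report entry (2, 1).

A^⊗2:
  [-9, -5, 7, -9]
  [3, -14, 26, 4]
  [-1, 12, 10, -5]
  [-6, -6, 10, -9]
Key observation: the optimum is the walk 2->2->1, with weight (-7) + 10 = 3.
Optimal value attained by: walk 2->2->1.
Answer: (A^⊗2)[2][1] = 3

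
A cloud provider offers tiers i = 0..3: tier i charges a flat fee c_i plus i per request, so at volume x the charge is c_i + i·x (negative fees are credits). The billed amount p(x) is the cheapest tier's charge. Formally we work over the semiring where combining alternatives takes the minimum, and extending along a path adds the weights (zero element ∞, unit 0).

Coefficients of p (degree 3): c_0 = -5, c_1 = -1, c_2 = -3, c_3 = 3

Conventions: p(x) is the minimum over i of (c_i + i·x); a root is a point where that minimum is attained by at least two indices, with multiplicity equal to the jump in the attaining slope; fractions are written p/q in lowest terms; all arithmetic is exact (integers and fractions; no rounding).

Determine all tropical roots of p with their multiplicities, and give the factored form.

hull edge (i=0, c=-5) to (i=2, c=-3): slope 1, span 2
hull edge (i=2, c=-3) to (i=3, c=3): slope 6, span 1
Factored form: p(x) = 3 ⊗ (x ⊕ (-6)) ⊗ (x ⊕ (-1)) ⊗ (x ⊕ (-1))
Answer: roots = -6 (mult 1), -1 (mult 2)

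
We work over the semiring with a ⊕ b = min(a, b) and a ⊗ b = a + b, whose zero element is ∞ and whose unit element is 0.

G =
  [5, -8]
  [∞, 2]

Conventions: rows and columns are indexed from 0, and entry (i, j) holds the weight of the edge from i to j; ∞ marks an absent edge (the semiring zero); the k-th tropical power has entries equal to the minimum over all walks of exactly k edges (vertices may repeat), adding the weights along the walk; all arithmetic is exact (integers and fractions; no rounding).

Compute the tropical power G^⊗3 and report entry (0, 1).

G^⊗2:
  [10, -6]
  [∞, 4]
G^⊗3:
  [15, -4]
  [∞, 6]
Key observation: the optimum is the walk 0->1->1->1, with weight (-8) + 2 + 2 = -4.
Optimal value attained by: walk 0->1->1->1.
Answer: (G^⊗3)[0][1] = -4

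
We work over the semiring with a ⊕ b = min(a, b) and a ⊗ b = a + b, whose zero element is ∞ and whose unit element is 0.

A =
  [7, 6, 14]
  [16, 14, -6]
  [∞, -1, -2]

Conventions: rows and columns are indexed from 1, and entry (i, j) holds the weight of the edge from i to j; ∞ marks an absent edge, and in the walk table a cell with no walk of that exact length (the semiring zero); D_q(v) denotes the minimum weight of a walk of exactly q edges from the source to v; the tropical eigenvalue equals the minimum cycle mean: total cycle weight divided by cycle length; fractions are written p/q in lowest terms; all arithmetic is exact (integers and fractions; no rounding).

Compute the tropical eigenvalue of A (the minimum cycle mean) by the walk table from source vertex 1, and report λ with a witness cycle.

q=0: [0, ∞, ∞]
q=1: [7, 6, 14]
q=2: [14, 13, 0]
q=3: [21, -1, -2]
Optimal cycle mean attained by: cycle 2->3->2, total (-6) + (-1), length 2.
Answer: λ = -7/2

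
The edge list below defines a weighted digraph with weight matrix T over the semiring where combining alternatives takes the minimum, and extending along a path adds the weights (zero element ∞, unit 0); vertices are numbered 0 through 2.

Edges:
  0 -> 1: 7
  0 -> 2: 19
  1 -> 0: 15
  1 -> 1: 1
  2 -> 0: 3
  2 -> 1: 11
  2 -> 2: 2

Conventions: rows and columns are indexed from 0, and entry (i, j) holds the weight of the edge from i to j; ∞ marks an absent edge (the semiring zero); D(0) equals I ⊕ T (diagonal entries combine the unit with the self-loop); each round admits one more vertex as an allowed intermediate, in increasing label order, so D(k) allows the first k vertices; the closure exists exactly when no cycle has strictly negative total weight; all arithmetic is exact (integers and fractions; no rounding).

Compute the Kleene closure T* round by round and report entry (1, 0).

D(0):
  [0, 7, 19]
  [15, 0, ∞]
  [3, 11, 0]
D(1):
  [0, 7, 19]
  [15, 0, 34]
  [3, 10, 0]
D(2):
  [0, 7, 19]
  [15, 0, 34]
  [3, 10, 0]
D(3):
  [0, 7, 19]
  [15, 0, 34]
  [3, 10, 0]
Answer: T*[1][0] = 15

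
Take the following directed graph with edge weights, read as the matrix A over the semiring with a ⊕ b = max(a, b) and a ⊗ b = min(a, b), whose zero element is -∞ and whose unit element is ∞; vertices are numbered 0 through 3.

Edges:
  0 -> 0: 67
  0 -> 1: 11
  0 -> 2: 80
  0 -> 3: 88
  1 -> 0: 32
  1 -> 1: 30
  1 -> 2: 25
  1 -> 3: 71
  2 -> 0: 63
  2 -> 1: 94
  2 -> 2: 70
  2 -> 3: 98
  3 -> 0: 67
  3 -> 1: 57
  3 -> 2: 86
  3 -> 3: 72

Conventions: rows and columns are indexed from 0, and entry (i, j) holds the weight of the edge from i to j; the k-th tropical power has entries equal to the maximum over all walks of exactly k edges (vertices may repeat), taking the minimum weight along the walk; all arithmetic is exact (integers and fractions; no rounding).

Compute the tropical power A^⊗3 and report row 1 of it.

A^⊗2:
  [67, 80, 86, 80]
  [67, 57, 71, 71]
  [67, 70, 86, 72]
  [67, 86, 72, 86]
A^⊗3:
  [67, 86, 80, 86]
  [67, 71, 71, 71]
  [67, 86, 72, 86]
  [67, 72, 86, 72]
Answer: row 1 of A^⊗3 = [67, 71, 71, 71]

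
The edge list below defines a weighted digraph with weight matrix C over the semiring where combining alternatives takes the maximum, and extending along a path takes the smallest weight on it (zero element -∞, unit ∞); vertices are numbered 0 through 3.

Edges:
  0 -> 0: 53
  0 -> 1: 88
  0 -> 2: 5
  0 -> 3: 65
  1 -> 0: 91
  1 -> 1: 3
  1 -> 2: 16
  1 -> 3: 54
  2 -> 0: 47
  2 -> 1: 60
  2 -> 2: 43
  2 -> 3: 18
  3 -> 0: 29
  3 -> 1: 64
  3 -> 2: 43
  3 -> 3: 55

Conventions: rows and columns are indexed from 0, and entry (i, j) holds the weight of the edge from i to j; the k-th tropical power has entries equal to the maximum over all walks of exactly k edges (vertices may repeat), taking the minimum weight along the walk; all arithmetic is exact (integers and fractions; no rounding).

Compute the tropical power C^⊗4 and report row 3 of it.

C^⊗2:
  [88, 64, 43, 55]
  [53, 88, 43, 65]
  [60, 47, 43, 54]
  [64, 55, 43, 55]
C^⊗3:
  [64, 88, 43, 65]
  [88, 64, 43, 55]
  [53, 60, 43, 60]
  [55, 64, 43, 64]
C^⊗4:
  [88, 64, 43, 64]
  [64, 88, 43, 65]
  [60, 60, 43, 55]
  [64, 64, 43, 55]
Answer: row 3 of C^⊗4 = [64, 64, 43, 55]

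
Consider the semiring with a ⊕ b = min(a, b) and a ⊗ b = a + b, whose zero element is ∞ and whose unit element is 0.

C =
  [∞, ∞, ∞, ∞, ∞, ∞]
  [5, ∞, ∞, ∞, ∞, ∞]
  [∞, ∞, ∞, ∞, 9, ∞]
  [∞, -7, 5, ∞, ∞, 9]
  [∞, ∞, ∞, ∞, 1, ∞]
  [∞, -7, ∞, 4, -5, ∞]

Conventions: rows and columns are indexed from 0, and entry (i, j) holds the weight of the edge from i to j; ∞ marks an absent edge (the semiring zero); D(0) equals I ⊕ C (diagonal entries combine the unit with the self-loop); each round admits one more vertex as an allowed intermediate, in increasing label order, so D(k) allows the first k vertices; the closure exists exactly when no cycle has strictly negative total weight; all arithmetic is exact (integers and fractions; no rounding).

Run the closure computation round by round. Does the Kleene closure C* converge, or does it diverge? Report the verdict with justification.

D(0):
  [0, ∞, ∞, ∞, ∞, ∞]
  [5, 0, ∞, ∞, ∞, ∞]
  [∞, ∞, 0, ∞, 9, ∞]
  [∞, -7, 5, 0, ∞, 9]
  [∞, ∞, ∞, ∞, 0, ∞]
  [∞, -7, ∞, 4, -5, 0]
D(1):
  [0, ∞, ∞, ∞, ∞, ∞]
  [5, 0, ∞, ∞, ∞, ∞]
  [∞, ∞, 0, ∞, 9, ∞]
  [∞, -7, 5, 0, ∞, 9]
  [∞, ∞, ∞, ∞, 0, ∞]
  [∞, -7, ∞, 4, -5, 0]
D(2):
  [0, ∞, ∞, ∞, ∞, ∞]
  [5, 0, ∞, ∞, ∞, ∞]
  [∞, ∞, 0, ∞, 9, ∞]
  [-2, -7, 5, 0, ∞, 9]
  [∞, ∞, ∞, ∞, 0, ∞]
  [-2, -7, ∞, 4, -5, 0]
D(3):
  [0, ∞, ∞, ∞, ∞, ∞]
  [5, 0, ∞, ∞, ∞, ∞]
  [∞, ∞, 0, ∞, 9, ∞]
  [-2, -7, 5, 0, 14, 9]
  [∞, ∞, ∞, ∞, 0, ∞]
  [-2, -7, ∞, 4, -5, 0]
D(4):
  [0, ∞, ∞, ∞, ∞, ∞]
  [5, 0, ∞, ∞, ∞, ∞]
  [∞, ∞, 0, ∞, 9, ∞]
  [-2, -7, 5, 0, 14, 9]
  [∞, ∞, ∞, ∞, 0, ∞]
  [-2, -7, 9, 4, -5, 0]
D(5):
  [0, ∞, ∞, ∞, ∞, ∞]
  [5, 0, ∞, ∞, ∞, ∞]
  [∞, ∞, 0, ∞, 9, ∞]
  [-2, -7, 5, 0, 14, 9]
  [∞, ∞, ∞, ∞, 0, ∞]
  [-2, -7, 9, 4, -5, 0]
D(6):
  [0, ∞, ∞, ∞, ∞, ∞]
  [5, 0, ∞, ∞, ∞, ∞]
  [∞, ∞, 0, ∞, 9, ∞]
  [-2, -7, 5, 0, 4, 9]
  [∞, ∞, ∞, ∞, 0, ∞]
  [-2, -7, 9, 4, -5, 0]
Key observation: every diagonal entry stays at the unit through all rounds, so no improving cycle exists.
Answer: CONVERGES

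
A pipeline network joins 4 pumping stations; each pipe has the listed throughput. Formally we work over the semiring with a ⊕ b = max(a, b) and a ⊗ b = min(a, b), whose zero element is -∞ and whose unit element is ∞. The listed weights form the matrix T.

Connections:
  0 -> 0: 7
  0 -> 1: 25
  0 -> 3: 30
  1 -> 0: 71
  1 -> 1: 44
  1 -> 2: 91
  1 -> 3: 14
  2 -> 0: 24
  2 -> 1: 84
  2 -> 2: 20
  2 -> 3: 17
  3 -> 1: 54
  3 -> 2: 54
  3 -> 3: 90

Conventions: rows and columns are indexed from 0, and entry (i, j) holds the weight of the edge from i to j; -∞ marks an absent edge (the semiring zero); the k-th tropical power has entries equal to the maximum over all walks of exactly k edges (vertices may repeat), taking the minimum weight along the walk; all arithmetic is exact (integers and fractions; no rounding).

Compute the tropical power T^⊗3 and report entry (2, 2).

T^⊗2:
  [25, 30, 30, 30]
  [44, 84, 44, 30]
  [71, 44, 84, 24]
  [54, 54, 54, 90]
T^⊗3:
  [30, 30, 30, 30]
  [71, 44, 84, 30]
  [44, 84, 44, 30]
  [54, 54, 54, 90]
Key observation: the optimum is the walk 2->1->1->2, with weight 84 min 44 min 91 = 44.
Optimal value attained by: walk 2->1->1->2.
Answer: (T^⊗3)[2][2] = 44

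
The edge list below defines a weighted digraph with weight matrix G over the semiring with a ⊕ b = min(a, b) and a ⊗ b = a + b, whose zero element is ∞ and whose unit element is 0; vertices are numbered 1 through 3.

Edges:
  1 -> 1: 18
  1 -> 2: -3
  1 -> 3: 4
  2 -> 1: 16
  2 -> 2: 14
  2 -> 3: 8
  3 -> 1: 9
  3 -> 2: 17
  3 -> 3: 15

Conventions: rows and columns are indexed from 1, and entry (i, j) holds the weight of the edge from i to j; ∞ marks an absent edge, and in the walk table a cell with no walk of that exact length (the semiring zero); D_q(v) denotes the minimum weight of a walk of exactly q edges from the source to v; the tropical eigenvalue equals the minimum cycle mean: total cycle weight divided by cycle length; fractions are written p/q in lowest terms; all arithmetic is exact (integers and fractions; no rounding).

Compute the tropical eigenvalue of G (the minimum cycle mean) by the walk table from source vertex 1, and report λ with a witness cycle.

q=0: [0, ∞, ∞]
q=1: [18, -3, 4]
q=2: [13, 11, 5]
q=3: [14, 10, 17]
Optimal cycle mean attained by: cycle 1->2->3->1, total (-3) + 8 + 9, length 3.
Answer: λ = 14/3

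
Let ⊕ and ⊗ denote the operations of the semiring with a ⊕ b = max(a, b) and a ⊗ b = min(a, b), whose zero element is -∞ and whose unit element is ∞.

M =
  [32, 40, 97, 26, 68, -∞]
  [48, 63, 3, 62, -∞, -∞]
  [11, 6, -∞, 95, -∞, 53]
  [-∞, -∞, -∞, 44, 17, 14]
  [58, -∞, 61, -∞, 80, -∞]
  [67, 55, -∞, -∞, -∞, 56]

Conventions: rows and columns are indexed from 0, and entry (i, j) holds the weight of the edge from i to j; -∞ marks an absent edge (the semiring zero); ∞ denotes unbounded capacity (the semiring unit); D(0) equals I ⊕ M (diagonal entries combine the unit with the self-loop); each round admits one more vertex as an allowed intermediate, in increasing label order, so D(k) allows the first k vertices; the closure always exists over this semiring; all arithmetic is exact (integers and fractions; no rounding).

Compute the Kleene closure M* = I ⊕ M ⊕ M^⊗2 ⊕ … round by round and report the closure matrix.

D(0):
  [∞, 40, 97, 26, 68, -∞]
  [48, ∞, 3, 62, -∞, -∞]
  [11, 6, ∞, 95, -∞, 53]
  [-∞, -∞, -∞, ∞, 17, 14]
  [58, -∞, 61, -∞, ∞, -∞]
  [67, 55, -∞, -∞, -∞, ∞]
D(1):
  [∞, 40, 97, 26, 68, -∞]
  [48, ∞, 48, 62, 48, -∞]
  [11, 11, ∞, 95, 11, 53]
  [-∞, -∞, -∞, ∞, 17, 14]
  [58, 40, 61, 26, ∞, -∞]
  [67, 55, 67, 26, 67, ∞]
D(2):
  [∞, 40, 97, 40, 68, -∞]
  [48, ∞, 48, 62, 48, -∞]
  [11, 11, ∞, 95, 11, 53]
  [-∞, -∞, -∞, ∞, 17, 14]
  [58, 40, 61, 40, ∞, -∞]
  [67, 55, 67, 55, 67, ∞]
D(3):
  [∞, 40, 97, 95, 68, 53]
  [48, ∞, 48, 62, 48, 48]
  [11, 11, ∞, 95, 11, 53]
  [-∞, -∞, -∞, ∞, 17, 14]
  [58, 40, 61, 61, ∞, 53]
  [67, 55, 67, 67, 67, ∞]
D(4):
  [∞, 40, 97, 95, 68, 53]
  [48, ∞, 48, 62, 48, 48]
  [11, 11, ∞, 95, 17, 53]
  [-∞, -∞, -∞, ∞, 17, 14]
  [58, 40, 61, 61, ∞, 53]
  [67, 55, 67, 67, 67, ∞]
D(5):
  [∞, 40, 97, 95, 68, 53]
  [48, ∞, 48, 62, 48, 48]
  [17, 17, ∞, 95, 17, 53]
  [17, 17, 17, ∞, 17, 17]
  [58, 40, 61, 61, ∞, 53]
  [67, 55, 67, 67, 67, ∞]
D(6):
  [∞, 53, 97, 95, 68, 53]
  [48, ∞, 48, 62, 48, 48]
  [53, 53, ∞, 95, 53, 53]
  [17, 17, 17, ∞, 17, 17]
  [58, 53, 61, 61, ∞, 53]
  [67, 55, 67, 67, 67, ∞]
Answer: M* = [[∞, 53, 97, 95, 68, 53], [48, ∞, 48, 62, 48, 48], [53, 53, ∞, 95, 53, 53], [17, 17, 17, ∞, 17, 17], [58, 53, 61, 61, ∞, 53], [67, 55, 67, 67, 67, ∞]]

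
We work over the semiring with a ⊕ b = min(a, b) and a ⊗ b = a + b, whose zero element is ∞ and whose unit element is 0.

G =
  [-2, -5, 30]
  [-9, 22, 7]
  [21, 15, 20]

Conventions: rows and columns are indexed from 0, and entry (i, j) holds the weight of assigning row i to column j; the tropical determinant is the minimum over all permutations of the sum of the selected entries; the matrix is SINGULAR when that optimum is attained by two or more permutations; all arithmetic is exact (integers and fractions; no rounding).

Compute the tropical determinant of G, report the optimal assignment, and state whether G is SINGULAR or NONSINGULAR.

σ = (0, 1, 2): (-2) + 22 + 20 = 40
σ = (0, 2, 1): (-2) + 7 + 15 = 20
σ = (1, 0, 2): (-5) + (-9) + 20 = 6
σ = (1, 2, 0): (-5) + 7 + 21 = 23
σ = (2, 0, 1): 30 + (-9) + 15 = 36
σ = (2, 1, 0): 30 + 22 + 21 = 73
Optimal value attained by: σ = (1, 0, 2).
Answer: det⊕(G) = 6; verdict: NONSINGULAR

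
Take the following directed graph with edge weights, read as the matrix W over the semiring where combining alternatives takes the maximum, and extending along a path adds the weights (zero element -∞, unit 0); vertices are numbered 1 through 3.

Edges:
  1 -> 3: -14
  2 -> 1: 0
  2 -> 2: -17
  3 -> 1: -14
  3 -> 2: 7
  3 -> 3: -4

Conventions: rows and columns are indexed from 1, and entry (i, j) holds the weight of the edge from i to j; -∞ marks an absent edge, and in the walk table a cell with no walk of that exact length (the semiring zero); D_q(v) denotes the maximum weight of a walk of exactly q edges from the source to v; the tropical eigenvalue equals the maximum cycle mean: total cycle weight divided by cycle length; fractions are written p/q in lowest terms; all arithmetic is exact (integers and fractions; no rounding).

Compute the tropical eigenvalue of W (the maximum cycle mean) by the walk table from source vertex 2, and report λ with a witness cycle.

q=0: [-∞, 0, -∞]
q=1: [0, -17, -∞]
q=2: [-17, -34, -14]
q=3: [-28, -7, -18]
Optimal cycle mean attained by: cycle 1->3->2->1, total (-14) + 7 + 0, length 3.
Answer: λ = -7/3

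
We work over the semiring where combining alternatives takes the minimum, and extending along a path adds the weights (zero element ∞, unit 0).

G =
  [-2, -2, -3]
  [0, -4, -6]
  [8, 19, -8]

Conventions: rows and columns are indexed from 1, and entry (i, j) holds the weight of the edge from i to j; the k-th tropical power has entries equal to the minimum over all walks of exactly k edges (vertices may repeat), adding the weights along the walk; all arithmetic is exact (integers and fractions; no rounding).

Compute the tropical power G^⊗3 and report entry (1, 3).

G^⊗2:
  [-4, -6, -11]
  [-4, -8, -14]
  [0, 6, -16]
G^⊗3:
  [-6, -10, -19]
  [-8, -12, -22]
  [-8, -2, -24]
Key observation: the optimum is the walk 1->3->3->3, with weight (-3) + (-8) + (-8) = -19.
Optimal value attained by: walk 1->3->3->3.
Answer: (G^⊗3)[1][3] = -19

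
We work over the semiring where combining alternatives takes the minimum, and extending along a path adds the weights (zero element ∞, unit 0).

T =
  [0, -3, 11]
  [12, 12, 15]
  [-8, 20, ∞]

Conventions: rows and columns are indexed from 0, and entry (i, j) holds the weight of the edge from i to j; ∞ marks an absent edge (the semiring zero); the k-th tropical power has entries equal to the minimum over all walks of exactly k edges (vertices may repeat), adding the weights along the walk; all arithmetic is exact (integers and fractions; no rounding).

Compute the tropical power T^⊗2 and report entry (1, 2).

T^⊗2:
  [0, -3, 11]
  [7, 9, 23]
  [-8, -11, 3]
Key observation: the optimum is the walk 1->0->2, with weight 12 + 11 = 23.
Optimal value attained by: walk 1->0->2.
Answer: (T^⊗2)[1][2] = 23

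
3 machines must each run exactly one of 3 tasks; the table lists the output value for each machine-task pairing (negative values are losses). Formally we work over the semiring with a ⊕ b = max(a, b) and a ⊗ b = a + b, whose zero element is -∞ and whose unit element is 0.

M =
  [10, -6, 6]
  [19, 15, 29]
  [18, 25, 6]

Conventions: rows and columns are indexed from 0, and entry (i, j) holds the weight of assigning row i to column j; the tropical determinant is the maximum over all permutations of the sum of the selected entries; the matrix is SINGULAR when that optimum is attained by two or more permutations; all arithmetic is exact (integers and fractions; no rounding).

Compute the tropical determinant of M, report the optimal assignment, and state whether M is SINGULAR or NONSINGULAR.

σ = (0, 1, 2): 10 + 15 + 6 = 31
σ = (0, 2, 1): 10 + 29 + 25 = 64
σ = (1, 0, 2): (-6) + 19 + 6 = 19
σ = (1, 2, 0): (-6) + 29 + 18 = 41
σ = (2, 0, 1): 6 + 19 + 25 = 50
σ = (2, 1, 0): 6 + 15 + 18 = 39
Optimal value attained by: σ = (0, 2, 1).
Answer: det⊕(M) = 64; verdict: NONSINGULAR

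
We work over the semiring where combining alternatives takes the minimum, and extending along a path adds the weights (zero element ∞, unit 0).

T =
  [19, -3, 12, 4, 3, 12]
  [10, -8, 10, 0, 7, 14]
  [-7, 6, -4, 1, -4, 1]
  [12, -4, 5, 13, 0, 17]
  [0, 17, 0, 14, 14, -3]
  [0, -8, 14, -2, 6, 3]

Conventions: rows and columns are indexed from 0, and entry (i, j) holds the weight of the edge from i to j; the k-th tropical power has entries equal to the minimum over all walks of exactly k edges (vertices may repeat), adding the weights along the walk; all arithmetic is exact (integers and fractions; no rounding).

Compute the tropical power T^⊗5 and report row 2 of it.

T^⊗2:
  [3, -11, 3, -3, 4, 0]
  [2, -16, 2, -8, -1, 4]
  [-11, -10, -8, -3, -8, -7]
  [-2, -12, 0, -4, 1, -3]
  [-7, -11, -4, -5, -4, 0]
  [2, -16, 2, -8, -2, 3]
T^⊗3:
  [-4, -19, -1, -11, -4, 1]
  [-6, -24, -6, -16, -9, -4]
  [-15, -18, -12, -10, -12, -11]
  [-7, -20, -4, -12, -5, -2]
  [-11, -19, -8, -11, -8, -7]
  [-6, -24, -6, -16, -9, -5]
T^⊗4:
  [-9, -27, -9, -19, -12, -7]
  [-14, -32, -14, -24, -17, -12]
  [-19, -26, -16, -18, -16, -15]
  [-11, -28, -10, -20, -13, -8]
  [-15, -27, -12, -19, -12, -11]
  [-14, -32, -14, -24, -17, -12]
T^⊗5:
  [-17, -35, -17, -27, -20, -15]
  [-22, -40, -22, -32, -25, -20]
  [-23, -34, -20, -26, -20, -19]
  [-18, -36, -18, -28, -21, -16]
  [-19, -35, -17, -27, -20, -15]
  [-22, -40, -22, -32, -25, -20]
Answer: row 2 of T^⊗5 = [-23, -34, -20, -26, -20, -19]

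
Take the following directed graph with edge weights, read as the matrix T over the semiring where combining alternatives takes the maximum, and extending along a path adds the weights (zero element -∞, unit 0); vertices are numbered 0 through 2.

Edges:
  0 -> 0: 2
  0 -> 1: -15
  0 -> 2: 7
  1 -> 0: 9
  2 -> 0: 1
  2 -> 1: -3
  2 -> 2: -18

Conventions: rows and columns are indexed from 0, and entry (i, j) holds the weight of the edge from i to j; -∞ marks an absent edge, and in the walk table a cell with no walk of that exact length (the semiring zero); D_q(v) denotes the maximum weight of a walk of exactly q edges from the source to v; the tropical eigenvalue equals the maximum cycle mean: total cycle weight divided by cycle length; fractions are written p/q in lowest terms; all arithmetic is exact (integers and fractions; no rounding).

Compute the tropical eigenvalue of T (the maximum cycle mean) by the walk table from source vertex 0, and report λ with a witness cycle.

q=0: [0, -∞, -∞]
q=1: [2, -15, 7]
q=2: [8, 4, 9]
q=3: [13, 6, 15]
Optimal cycle mean attained by: cycle 0->2->1->0, total 7 + (-3) + 9, length 3.
Answer: λ = 13/3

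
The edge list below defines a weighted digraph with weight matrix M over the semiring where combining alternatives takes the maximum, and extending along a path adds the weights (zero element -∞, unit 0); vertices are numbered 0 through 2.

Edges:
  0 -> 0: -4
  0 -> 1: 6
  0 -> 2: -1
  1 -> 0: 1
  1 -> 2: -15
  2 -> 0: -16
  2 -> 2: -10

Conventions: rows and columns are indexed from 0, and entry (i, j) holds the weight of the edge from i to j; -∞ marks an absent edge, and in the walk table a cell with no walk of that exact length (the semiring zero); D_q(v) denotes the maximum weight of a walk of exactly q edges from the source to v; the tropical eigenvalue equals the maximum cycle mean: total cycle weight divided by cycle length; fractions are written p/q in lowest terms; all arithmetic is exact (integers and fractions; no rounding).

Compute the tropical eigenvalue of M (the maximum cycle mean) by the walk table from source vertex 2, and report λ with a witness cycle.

q=0: [-∞, -∞, 0]
q=1: [-16, -∞, -10]
q=2: [-20, -10, -17]
q=3: [-9, -14, -21]
Optimal cycle mean attained by: cycle 0->1->0, total 6 + 1, length 2.
Answer: λ = 7/2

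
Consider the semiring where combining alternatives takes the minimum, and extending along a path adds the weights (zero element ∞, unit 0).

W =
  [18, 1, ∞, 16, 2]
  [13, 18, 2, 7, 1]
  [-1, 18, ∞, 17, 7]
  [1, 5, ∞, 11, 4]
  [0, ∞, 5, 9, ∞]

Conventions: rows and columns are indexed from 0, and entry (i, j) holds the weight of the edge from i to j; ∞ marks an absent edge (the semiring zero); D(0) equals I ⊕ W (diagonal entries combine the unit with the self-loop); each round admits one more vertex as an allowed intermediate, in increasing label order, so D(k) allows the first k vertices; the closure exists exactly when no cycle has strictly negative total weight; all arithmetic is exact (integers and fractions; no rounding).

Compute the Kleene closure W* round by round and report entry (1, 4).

D(0):
  [0, 1, ∞, 16, 2]
  [13, 0, 2, 7, 1]
  [-1, 18, 0, 17, 7]
  [1, 5, ∞, 0, 4]
  [0, ∞, 5, 9, 0]
D(1):
  [0, 1, ∞, 16, 2]
  [13, 0, 2, 7, 1]
  [-1, 0, 0, 15, 1]
  [1, 2, ∞, 0, 3]
  [0, 1, 5, 9, 0]
D(2):
  [0, 1, 3, 8, 2]
  [13, 0, 2, 7, 1]
  [-1, 0, 0, 7, 1]
  [1, 2, 4, 0, 3]
  [0, 1, 3, 8, 0]
D(3):
  [0, 1, 3, 8, 2]
  [1, 0, 2, 7, 1]
  [-1, 0, 0, 7, 1]
  [1, 2, 4, 0, 3]
  [0, 1, 3, 8, 0]
D(4):
  [0, 1, 3, 8, 2]
  [1, 0, 2, 7, 1]
  [-1, 0, 0, 7, 1]
  [1, 2, 4, 0, 3]
  [0, 1, 3, 8, 0]
D(5):
  [0, 1, 3, 8, 2]
  [1, 0, 2, 7, 1]
  [-1, 0, 0, 7, 1]
  [1, 2, 4, 0, 3]
  [0, 1, 3, 8, 0]
Answer: W*[1][4] = 1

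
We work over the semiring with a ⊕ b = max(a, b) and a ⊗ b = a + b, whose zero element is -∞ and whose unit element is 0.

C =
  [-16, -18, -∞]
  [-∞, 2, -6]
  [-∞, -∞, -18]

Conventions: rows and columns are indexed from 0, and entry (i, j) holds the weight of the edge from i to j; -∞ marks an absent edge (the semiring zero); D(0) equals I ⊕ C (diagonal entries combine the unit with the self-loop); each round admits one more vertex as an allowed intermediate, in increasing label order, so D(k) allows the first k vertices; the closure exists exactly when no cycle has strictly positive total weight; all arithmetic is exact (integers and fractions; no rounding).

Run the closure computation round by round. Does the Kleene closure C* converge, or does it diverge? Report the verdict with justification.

Detection: at round 0, diagonal entry (1, 1) turns strictly positive.
Key observation: the cycle 1->1 has total weight 2, which is strictly positive.
Answer: DIVERGES — positive cycle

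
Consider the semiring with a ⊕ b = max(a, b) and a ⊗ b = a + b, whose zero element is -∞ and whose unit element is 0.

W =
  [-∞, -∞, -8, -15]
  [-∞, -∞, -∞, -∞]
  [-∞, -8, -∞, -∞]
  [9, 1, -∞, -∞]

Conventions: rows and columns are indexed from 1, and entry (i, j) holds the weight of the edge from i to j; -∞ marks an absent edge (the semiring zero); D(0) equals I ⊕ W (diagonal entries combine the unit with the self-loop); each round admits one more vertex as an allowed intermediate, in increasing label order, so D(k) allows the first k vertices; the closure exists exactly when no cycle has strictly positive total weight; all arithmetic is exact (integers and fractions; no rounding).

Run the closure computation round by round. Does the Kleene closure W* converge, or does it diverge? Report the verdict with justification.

D(0):
  [0, -∞, -8, -15]
  [-∞, 0, -∞, -∞]
  [-∞, -8, 0, -∞]
  [9, 1, -∞, 0]
D(1):
  [0, -∞, -8, -15]
  [-∞, 0, -∞, -∞]
  [-∞, -8, 0, -∞]
  [9, 1, 1, 0]
D(2):
  [0, -∞, -8, -15]
  [-∞, 0, -∞, -∞]
  [-∞, -8, 0, -∞]
  [9, 1, 1, 0]
D(3):
  [0, -16, -8, -15]
  [-∞, 0, -∞, -∞]
  [-∞, -8, 0, -∞]
  [9, 1, 1, 0]
D(4):
  [0, -14, -8, -15]
  [-∞, 0, -∞, -∞]
  [-∞, -8, 0, -∞]
  [9, 1, 1, 0]
Key observation: every diagonal entry stays at the unit through all rounds, so no improving cycle exists.
Answer: CONVERGES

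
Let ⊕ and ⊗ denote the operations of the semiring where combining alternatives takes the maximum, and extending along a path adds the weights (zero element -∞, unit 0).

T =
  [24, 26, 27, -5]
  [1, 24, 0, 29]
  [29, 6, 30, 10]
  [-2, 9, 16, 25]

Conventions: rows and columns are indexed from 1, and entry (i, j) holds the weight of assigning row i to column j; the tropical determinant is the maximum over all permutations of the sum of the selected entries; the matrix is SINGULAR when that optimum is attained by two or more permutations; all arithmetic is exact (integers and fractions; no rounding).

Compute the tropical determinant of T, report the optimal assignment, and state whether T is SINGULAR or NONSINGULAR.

σ = (1, 2, 3, 4): 24 + 24 + 30 + 25 = 103
σ = (1, 2, 4, 3): 24 + 24 + 10 + 16 = 74
σ = (1, 3, 2, 4): 24 + 0 + 6 + 25 = 55
σ = (1, 3, 4, 2): 24 + 0 + 10 + 9 = 43
σ = (1, 4, 2, 3): 24 + 29 + 6 + 16 = 75
σ = (1, 4, 3, 2): 24 + 29 + 30 + 9 = 92
σ = (2, 1, 3, 4): 26 + 1 + 30 + 25 = 82
σ = (2, 1, 4, 3): 26 + 1 + 10 + 16 = 53
σ = (2, 3, 1, 4): 26 + 0 + 29 + 25 = 80
σ = (2, 3, 4, 1): 26 + 0 + 10 + (-2) = 34
σ = (2, 4, 1, 3): 26 + 29 + 29 + 16 = 100
σ = (2, 4, 3, 1): 26 + 29 + 30 + (-2) = 83
σ = (3, 1, 2, 4): 27 + 1 + 6 + 25 = 59
σ = (3, 1, 4, 2): 27 + 1 + 10 + 9 = 47
σ = (3, 2, 1, 4): 27 + 24 + 29 + 25 = 105
σ = (3, 2, 4, 1): 27 + 24 + 10 + (-2) = 59
σ = (3, 4, 1, 2): 27 + 29 + 29 + 9 = 94
σ = (3, 4, 2, 1): 27 + 29 + 6 + (-2) = 60
σ = (4, 1, 2, 3): (-5) + 1 + 6 + 16 = 18
σ = (4, 1, 3, 2): (-5) + 1 + 30 + 9 = 35
σ = (4, 2, 1, 3): (-5) + 24 + 29 + 16 = 64
σ = (4, 2, 3, 1): (-5) + 24 + 30 + (-2) = 47
σ = (4, 3, 1, 2): (-5) + 0 + 29 + 9 = 33
σ = (4, 3, 2, 1): (-5) + 0 + 6 + (-2) = -1
Optimal value attained by: σ = (3, 2, 1, 4).
Answer: det⊕(T) = 105; verdict: NONSINGULAR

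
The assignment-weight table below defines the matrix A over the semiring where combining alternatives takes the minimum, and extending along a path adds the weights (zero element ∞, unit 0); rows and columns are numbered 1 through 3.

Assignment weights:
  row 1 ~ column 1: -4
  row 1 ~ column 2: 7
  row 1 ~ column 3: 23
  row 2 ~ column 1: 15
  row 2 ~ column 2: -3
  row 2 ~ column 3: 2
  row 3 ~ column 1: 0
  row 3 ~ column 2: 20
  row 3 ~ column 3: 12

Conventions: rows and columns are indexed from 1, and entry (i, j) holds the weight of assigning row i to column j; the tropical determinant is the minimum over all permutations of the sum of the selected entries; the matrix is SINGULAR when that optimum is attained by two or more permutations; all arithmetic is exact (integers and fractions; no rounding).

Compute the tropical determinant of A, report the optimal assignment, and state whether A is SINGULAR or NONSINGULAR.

σ = (1, 2, 3): (-4) + (-3) + 12 = 5
σ = (1, 3, 2): (-4) + 2 + 20 = 18
σ = (2, 1, 3): 7 + 15 + 12 = 34
σ = (2, 3, 1): 7 + 2 + 0 = 9
σ = (3, 1, 2): 23 + 15 + 20 = 58
σ = (3, 2, 1): 23 + (-3) + 0 = 20
Optimal value attained by: σ = (1, 2, 3).
Answer: det⊕(A) = 5; verdict: NONSINGULAR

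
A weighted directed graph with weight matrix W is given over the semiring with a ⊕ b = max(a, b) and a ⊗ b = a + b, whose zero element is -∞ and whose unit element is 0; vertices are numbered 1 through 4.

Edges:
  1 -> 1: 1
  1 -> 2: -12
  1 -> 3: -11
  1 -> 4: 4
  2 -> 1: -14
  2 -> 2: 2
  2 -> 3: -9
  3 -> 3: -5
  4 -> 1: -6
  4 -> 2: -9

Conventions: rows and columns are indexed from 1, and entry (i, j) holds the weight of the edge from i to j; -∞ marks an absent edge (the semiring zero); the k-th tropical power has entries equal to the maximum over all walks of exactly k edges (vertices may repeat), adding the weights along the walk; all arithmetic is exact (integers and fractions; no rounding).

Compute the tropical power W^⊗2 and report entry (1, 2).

W^⊗2:
  [2, -5, -10, 5]
  [-12, 4, -7, -10]
  [-∞, -∞, -10, -∞]
  [-5, -7, -17, -2]
Key observation: the optimum is the walk 1->4->2, with weight 4 + (-9) = -5.
Optimal value attained by: walk 1->4->2.
Answer: (W^⊗2)[1][2] = -5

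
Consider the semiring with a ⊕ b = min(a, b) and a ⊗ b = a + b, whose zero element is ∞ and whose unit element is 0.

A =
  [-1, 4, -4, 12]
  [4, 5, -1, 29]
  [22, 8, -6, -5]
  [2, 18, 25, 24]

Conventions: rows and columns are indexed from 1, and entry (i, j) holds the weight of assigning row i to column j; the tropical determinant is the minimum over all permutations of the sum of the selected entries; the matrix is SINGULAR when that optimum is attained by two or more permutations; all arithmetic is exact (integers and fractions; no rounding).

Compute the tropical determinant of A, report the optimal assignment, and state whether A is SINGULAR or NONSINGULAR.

σ = (1, 2, 3, 4): (-1) + 5 + (-6) + 24 = 22
σ = (1, 2, 4, 3): (-1) + 5 + (-5) + 25 = 24
σ = (1, 3, 2, 4): (-1) + (-1) + 8 + 24 = 30
σ = (1, 3, 4, 2): (-1) + (-1) + (-5) + 18 = 11
σ = (1, 4, 2, 3): (-1) + 29 + 8 + 25 = 61
σ = (1, 4, 3, 2): (-1) + 29 + (-6) + 18 = 40
σ = (2, 1, 3, 4): 4 + 4 + (-6) + 24 = 26
σ = (2, 1, 4, 3): 4 + 4 + (-5) + 25 = 28
σ = (2, 3, 1, 4): 4 + (-1) + 22 + 24 = 49
σ = (2, 3, 4, 1): 4 + (-1) + (-5) + 2 = 0
σ = (2, 4, 1, 3): 4 + 29 + 22 + 25 = 80
σ = (2, 4, 3, 1): 4 + 29 + (-6) + 2 = 29
σ = (3, 1, 2, 4): (-4) + 4 + 8 + 24 = 32
σ = (3, 1, 4, 2): (-4) + 4 + (-5) + 18 = 13
σ = (3, 2, 1, 4): (-4) + 5 + 22 + 24 = 47
σ = (3, 2, 4, 1): (-4) + 5 + (-5) + 2 = -2
σ = (3, 4, 1, 2): (-4) + 29 + 22 + 18 = 65
σ = (3, 4, 2, 1): (-4) + 29 + 8 + 2 = 35
σ = (4, 1, 2, 3): 12 + 4 + 8 + 25 = 49
σ = (4, 1, 3, 2): 12 + 4 + (-6) + 18 = 28
σ = (4, 2, 1, 3): 12 + 5 + 22 + 25 = 64
σ = (4, 2, 3, 1): 12 + 5 + (-6) + 2 = 13
σ = (4, 3, 1, 2): 12 + (-1) + 22 + 18 = 51
σ = (4, 3, 2, 1): 12 + (-1) + 8 + 2 = 21
Optimal value attained by: σ = (3, 2, 4, 1).
Answer: det⊕(A) = -2; verdict: NONSINGULAR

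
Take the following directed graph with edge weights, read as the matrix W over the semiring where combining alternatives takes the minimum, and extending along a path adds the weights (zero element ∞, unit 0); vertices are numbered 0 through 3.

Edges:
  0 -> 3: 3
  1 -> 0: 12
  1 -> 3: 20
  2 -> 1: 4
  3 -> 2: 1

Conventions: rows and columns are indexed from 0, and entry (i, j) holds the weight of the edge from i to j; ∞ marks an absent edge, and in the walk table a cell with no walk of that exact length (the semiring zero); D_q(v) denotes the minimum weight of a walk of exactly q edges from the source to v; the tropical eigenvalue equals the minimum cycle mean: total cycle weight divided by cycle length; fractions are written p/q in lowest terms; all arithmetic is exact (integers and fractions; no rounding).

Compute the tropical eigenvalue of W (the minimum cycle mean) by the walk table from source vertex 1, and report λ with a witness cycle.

q=0: [∞, 0, ∞, ∞]
q=1: [12, ∞, ∞, 20]
q=2: [∞, ∞, 21, 15]
q=3: [∞, 25, 16, ∞]
q=4: [37, 20, ∞, 45]
Optimal cycle mean attained by: cycle 0->3->2->1->0, total 3 + 1 + 4 + 12, length 4.
Answer: λ = 5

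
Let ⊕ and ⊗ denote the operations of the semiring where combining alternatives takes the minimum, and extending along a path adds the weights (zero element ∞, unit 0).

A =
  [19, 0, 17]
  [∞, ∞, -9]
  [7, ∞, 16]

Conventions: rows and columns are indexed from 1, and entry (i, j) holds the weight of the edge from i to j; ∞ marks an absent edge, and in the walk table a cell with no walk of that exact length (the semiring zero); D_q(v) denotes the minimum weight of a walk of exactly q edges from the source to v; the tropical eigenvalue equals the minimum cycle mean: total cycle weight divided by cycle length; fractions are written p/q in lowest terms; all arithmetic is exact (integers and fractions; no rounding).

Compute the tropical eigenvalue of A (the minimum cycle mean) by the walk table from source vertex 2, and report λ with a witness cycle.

q=0: [∞, 0, ∞]
q=1: [∞, ∞, -9]
q=2: [-2, ∞, 7]
q=3: [14, -2, 15]
Optimal cycle mean attained by: cycle 1->2->3->1, total 0 + (-9) + 7, length 3.
Answer: λ = -2/3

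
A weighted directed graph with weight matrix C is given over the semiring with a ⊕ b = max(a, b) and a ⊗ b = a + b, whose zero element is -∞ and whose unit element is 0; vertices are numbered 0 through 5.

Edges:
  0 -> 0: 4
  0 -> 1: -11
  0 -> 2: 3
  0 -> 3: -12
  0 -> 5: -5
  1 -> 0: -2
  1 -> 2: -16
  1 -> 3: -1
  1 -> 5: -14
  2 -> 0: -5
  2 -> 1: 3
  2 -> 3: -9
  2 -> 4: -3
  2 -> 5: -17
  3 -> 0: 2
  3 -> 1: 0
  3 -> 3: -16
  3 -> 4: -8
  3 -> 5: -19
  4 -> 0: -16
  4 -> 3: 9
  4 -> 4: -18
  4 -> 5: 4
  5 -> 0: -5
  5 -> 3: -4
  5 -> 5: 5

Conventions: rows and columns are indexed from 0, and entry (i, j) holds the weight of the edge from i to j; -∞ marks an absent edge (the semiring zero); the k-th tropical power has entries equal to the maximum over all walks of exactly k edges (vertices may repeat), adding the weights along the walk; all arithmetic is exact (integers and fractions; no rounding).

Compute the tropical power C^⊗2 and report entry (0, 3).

C^⊗2:
  [8, 6, 7, -6, 0, 0]
  [2, -1, 1, -14, -9, -7]
  [1, -9, -2, 6, -17, 1]
  [6, -9, 5, 1, -24, -3]
  [11, 9, -13, 0, 1, 9]
  [0, -4, -2, 1, -12, 10]
Key observation: the optimum is the walk 0->2->3, with weight 3 + (-9) = -6.
Optimal value attained by: walk 0->2->3.
Answer: (C^⊗2)[0][3] = -6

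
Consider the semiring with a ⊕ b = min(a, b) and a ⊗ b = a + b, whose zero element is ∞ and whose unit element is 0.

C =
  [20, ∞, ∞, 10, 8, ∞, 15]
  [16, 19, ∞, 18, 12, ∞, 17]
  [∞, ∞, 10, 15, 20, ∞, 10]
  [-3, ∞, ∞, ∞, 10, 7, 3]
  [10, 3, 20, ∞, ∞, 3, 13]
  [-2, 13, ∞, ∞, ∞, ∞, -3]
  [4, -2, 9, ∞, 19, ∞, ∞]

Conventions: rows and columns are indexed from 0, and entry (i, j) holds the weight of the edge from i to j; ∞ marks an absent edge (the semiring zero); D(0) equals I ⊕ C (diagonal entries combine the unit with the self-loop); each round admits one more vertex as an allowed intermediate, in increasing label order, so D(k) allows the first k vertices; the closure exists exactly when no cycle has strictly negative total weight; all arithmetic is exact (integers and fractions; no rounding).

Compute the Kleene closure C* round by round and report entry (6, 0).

D(0):
  [0, ∞, ∞, 10, 8, ∞, 15]
  [16, 0, ∞, 18, 12, ∞, 17]
  [∞, ∞, 0, 15, 20, ∞, 10]
  [-3, ∞, ∞, 0, 10, 7, 3]
  [10, 3, 20, ∞, 0, 3, 13]
  [-2, 13, ∞, ∞, ∞, 0, -3]
  [4, -2, 9, ∞, 19, ∞, 0]
D(1):
  [0, ∞, ∞, 10, 8, ∞, 15]
  [16, 0, ∞, 18, 12, ∞, 17]
  [∞, ∞, 0, 15, 20, ∞, 10]
  [-3, ∞, ∞, 0, 5, 7, 3]
  [10, 3, 20, 20, 0, 3, 13]
  [-2, 13, ∞, 8, 6, 0, -3]
  [4, -2, 9, 14, 12, ∞, 0]
D(2):
  [0, ∞, ∞, 10, 8, ∞, 15]
  [16, 0, ∞, 18, 12, ∞, 17]
  [∞, ∞, 0, 15, 20, ∞, 10]
  [-3, ∞, ∞, 0, 5, 7, 3]
  [10, 3, 20, 20, 0, 3, 13]
  [-2, 13, ∞, 8, 6, 0, -3]
  [4, -2, 9, 14, 10, ∞, 0]
D(3):
  [0, ∞, ∞, 10, 8, ∞, 15]
  [16, 0, ∞, 18, 12, ∞, 17]
  [∞, ∞, 0, 15, 20, ∞, 10]
  [-3, ∞, ∞, 0, 5, 7, 3]
  [10, 3, 20, 20, 0, 3, 13]
  [-2, 13, ∞, 8, 6, 0, -3]
  [4, -2, 9, 14, 10, ∞, 0]
D(4):
  [0, ∞, ∞, 10, 8, 17, 13]
  [15, 0, ∞, 18, 12, 25, 17]
  [12, ∞, 0, 15, 20, 22, 10]
  [-3, ∞, ∞, 0, 5, 7, 3]
  [10, 3, 20, 20, 0, 3, 13]
  [-2, 13, ∞, 8, 6, 0, -3]
  [4, -2, 9, 14, 10, 21, 0]
D(5):
  [0, 11, 28, 10, 8, 11, 13]
  [15, 0, 32, 18, 12, 15, 17]
  [12, 23, 0, 15, 20, 22, 10]
  [-3, 8, 25, 0, 5, 7, 3]
  [10, 3, 20, 20, 0, 3, 13]
  [-2, 9, 26, 8, 6, 0, -3]
  [4, -2, 9, 14, 10, 13, 0]
D(6):
  [0, 11, 28, 10, 8, 11, 8]
  [13, 0, 32, 18, 12, 15, 12]
  [12, 23, 0, 15, 20, 22, 10]
  [-3, 8, 25, 0, 5, 7, 3]
  [1, 3, 20, 11, 0, 3, 0]
  [-2, 9, 26, 8, 6, 0, -3]
  [4, -2, 9, 14, 10, 13, 0]
D(7):
  [0, 6, 17, 10, 8, 11, 8]
  [13, 0, 21, 18, 12, 15, 12]
  [12, 8, 0, 15, 20, 22, 10]
  [-3, 1, 12, 0, 5, 7, 3]
  [1, -2, 9, 11, 0, 3, 0]
  [-2, -5, 6, 8, 6, 0, -3]
  [4, -2, 9, 14, 10, 13, 0]
Answer: C*[6][0] = 4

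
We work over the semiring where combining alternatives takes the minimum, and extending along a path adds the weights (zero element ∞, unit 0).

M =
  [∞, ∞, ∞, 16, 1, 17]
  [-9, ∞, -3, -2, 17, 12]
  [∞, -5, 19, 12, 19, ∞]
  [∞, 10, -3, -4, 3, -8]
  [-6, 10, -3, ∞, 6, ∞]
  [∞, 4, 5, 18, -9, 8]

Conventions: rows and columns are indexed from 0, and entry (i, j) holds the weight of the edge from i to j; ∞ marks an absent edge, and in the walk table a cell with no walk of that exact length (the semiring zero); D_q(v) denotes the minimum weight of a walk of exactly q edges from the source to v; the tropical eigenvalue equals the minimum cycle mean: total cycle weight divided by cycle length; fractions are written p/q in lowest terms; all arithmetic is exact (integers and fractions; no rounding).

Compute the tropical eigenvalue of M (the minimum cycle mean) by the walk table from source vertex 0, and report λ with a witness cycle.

q=0: [0, ∞, ∞, ∞, ∞, ∞]
q=1: [∞, ∞, ∞, 16, 1, 17]
q=2: [-5, 11, -2, 12, 7, 8]
q=3: [1, -7, 4, 8, -4, 4]
q=4: [-16, -1, -10, -9, -5, 0]
q=5: [-11, -15, -12, -13, -15, -17]
q=6: [-24, -17, -18, -17, -26, -21]
Optimal cycle mean attained by: cycle 1->3->5->4->2->1, total (-2) + (-8) + (-9) + (-3) + (-5), length 5.
Answer: λ = -27/5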